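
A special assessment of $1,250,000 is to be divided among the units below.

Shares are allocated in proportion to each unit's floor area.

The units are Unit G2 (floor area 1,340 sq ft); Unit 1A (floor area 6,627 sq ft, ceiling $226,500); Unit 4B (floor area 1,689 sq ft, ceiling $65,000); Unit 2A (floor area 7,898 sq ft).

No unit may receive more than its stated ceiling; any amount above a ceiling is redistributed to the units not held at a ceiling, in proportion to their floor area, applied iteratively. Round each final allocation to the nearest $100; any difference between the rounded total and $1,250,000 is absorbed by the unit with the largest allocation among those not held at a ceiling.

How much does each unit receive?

Unit G2: $139,000; Unit 1A: $226,500; Unit 4B: $65,000; Unit 2A: $819,500

Floor area total: 17,554.
Proportional shares (ignoring caps): Unit G2 95,419.85; Unit 1A 471,900.99; Unit 4B 120,271.73; Unit 2A 562,407.43.
Held at cap: Unit 1A ($226,500), Unit 4B ($65,000); residual $958,500 reallocated over remaining floor area 9,238.
Shares after redistribution: Unit G2 139,033.34 → $139,000; Unit 2A 819,466.66 → $819,500.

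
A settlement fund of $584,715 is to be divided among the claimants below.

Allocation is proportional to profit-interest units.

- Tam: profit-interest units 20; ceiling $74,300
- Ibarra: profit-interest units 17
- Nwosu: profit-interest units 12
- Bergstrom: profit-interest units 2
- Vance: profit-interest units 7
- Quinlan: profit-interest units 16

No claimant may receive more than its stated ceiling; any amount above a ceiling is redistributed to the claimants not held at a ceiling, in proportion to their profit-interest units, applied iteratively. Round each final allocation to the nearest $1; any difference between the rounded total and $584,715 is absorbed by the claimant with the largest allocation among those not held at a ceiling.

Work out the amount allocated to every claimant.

Tam: $74,300; Ibarra: $160,686; Nwosu: $113,426; Bergstrom: $18,904; Vance: $66,165; Quinlan: $151,234

Profit-interest units total: 74.
Pro-rata shares before constraints: Tam 158,031.08; Ibarra 134,326.42; Nwosu 94,818.65; Bergstrom 15,803.11; Vance 55,310.88; Quinlan 126,424.86.
Capped: Tam ($74,300); balance $510,415 reallocated over remaining profit-interest units 54.
Redistributed shares: Ibarra 160,686.20 → $160,686; Nwosu 113,425.56 → $113,426; Bergstrom 18,904.26 → $18,904; Vance 66,164.91 → $66,165; Quinlan 151,234.07 → $151,234.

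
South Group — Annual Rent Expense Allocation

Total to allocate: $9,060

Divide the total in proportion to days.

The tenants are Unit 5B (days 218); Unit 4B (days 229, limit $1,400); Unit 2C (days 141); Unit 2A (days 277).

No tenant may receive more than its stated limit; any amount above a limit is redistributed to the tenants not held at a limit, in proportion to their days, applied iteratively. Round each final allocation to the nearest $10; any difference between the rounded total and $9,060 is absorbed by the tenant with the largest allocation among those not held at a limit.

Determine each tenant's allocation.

Unit 5B: $2,630 | Unit 4B: $1,400 | Unit 2C: $1,700 | Unit 2A: $3,330

Combined days = 865.
Unconstrained shares: Unit 5B 2,283.33; Unit 4B 2,398.54; Unit 2C 1,476.83; Unit 2A 2,901.29.
Held at cap: Unit 4B ($1,400); remaining pool $7,660 reallocated over remaining days 636.
Shares after redistribution: Unit 5B 2,625.60 → $2,630; Unit 2C 1,698.21 → $1,700; Unit 2A 3,336.19 → $3,340.
Rounding difference −$10 applied to Unit 2A → $3,330.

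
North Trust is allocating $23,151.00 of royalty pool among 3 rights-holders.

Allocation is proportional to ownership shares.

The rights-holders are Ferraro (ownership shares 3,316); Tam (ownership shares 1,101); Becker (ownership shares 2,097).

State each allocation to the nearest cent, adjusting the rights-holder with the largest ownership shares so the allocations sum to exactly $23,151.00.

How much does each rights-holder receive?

Ownership shares total: 3,316 + 1,101 + 2,097 = 6,514.
Proportional shares: Ferraro 11,785.1882; Tam 3,912.9952; Becker 7,452.8165.
After rounding (cent): Ferraro $11,785.19; Tam $3,913.00; Becker $7,452.82. Sum = $23,151.01.
Difference $23,151.00 − $23,151.01 = −$0.01 applied to largest ownership shares (Ferraro): Ferraro becomes $11,785.18.

Ferraro: $11,785.18 | Tam: $3,913.00 | Becker: $7,452.82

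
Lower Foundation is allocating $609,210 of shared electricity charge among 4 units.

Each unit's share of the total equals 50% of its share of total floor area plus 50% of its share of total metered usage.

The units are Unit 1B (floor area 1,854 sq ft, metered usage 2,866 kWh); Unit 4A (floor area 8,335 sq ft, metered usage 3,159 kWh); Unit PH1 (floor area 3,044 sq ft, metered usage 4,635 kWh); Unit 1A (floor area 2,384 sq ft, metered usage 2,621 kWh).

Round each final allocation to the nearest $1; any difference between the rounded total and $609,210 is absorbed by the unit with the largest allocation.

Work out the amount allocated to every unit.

Totals — floor area 15,617, metered usage 13,281.
Composite weights (50% floor area + 50% metered usage): Unit 1B 0.1673; Unit 4A 0.3858; Unit PH1 0.2720; Unit 1A 0.1750.
Proportional shares: Unit 1B 101,894.57; Unit 4A 235,024.65; Unit PH1 165,677.89; Unit 1A 106,612.89.
At nearest $1: Unit 1B $101,895; Unit 4A $235,025; Unit PH1 $165,678; Unit 1A $106,613. Sum = $609,211.
Difference $609,210 − $609,211 = −$1 applied to largest allocation (Unit 4A): Unit 4A becomes $235,024.

Unit 1B: $101,895 | Unit 4A: $235,024 | Unit PH1: $165,678 | Unit 1A: $106,613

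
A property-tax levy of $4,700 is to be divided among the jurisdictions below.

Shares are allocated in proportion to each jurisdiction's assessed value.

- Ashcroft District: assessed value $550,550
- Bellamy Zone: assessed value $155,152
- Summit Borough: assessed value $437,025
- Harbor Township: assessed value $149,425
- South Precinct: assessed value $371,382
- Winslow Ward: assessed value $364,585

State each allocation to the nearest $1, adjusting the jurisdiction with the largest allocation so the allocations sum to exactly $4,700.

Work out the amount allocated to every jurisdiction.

Combined assessed value = 2,028,119.
Pro-rata amounts: Ashcroft District 550,550/2,028,119 × $4,700 = 1,275.85; Bellamy Zone 155,152/2,028,119 × $4,700 = 359.55; Summit Borough 437,025/2,028,119 × $4,700 = 1,012.77; Harbor Township 149,425/2,028,119 × $4,700 = 346.28; South Precinct 371,382/2,028,119 × $4,700 = 860.65; Winslow Ward 364,585/2,028,119 × $4,700 = 844.90.
Rounded to nearest $1: Ashcroft District $1,276; Bellamy Zone $360; Summit Borough $1,013; Harbor Township $346; South Precinct $861; Winslow Ward $845. Sum = $4,701.
Difference $4,700 − $4,701 = −$1 applied to largest allocation (Ashcroft District): Ashcroft District becomes $1,275.

Ashcroft District: $1,275 · Bellamy Zone: $360 · Summit Borough: $1,013 · Harbor Township: $346 · South Precinct: $861 · Winslow Ward: $845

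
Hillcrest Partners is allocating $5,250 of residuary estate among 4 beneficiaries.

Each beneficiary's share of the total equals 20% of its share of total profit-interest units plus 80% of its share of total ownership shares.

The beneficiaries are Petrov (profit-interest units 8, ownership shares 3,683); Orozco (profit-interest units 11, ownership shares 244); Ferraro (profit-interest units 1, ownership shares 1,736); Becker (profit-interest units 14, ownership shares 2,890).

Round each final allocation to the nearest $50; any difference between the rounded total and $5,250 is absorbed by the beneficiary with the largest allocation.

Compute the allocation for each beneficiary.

Totals — profit-interest units 34, ownership shares 8,553.
Blended shares (20% profit-interest units + 80% ownership shares): Petrov 0.3915; Orozco 0.0875; Ferraro 0.1683; Becker 0.3527.
Proportional shares: Petrov 2,055.62; Orozco 459.52; Ferraro 883.36; Becker 1,851.50.
At nearest $50: Petrov $2,050; Orozco $450; Ferraro $900; Becker $1,850. Sum = $5,250.
No rounding difference to absorb.

Petrov: $2,050; Orozco: $450; Ferraro: $900; Becker: $1,850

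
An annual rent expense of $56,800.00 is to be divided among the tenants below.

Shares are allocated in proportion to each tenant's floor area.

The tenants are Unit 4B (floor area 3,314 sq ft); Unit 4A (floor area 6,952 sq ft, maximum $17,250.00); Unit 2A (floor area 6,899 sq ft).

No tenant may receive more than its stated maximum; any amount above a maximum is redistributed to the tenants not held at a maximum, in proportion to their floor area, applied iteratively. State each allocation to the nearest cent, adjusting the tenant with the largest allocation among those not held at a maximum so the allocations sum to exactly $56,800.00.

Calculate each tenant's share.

Total floor area = 17,165.
Unconstrained shares: Unit 4B 10,966.2220; Unit 4A 23,004.5791; Unit 2A 22,829.1990.
Capped: Unit 4A ($17,250.00); balance $39,550.00 reallocated over remaining floor area 10,213.
Remaining shares: Unit 4B 12,833.5161 → $12,833.52; Unit 2A 26,716.4839 → $26,716.48.

Unit 4B: $12,833.52 | Unit 4A: $17,250.00 | Unit 2A: $26,716.48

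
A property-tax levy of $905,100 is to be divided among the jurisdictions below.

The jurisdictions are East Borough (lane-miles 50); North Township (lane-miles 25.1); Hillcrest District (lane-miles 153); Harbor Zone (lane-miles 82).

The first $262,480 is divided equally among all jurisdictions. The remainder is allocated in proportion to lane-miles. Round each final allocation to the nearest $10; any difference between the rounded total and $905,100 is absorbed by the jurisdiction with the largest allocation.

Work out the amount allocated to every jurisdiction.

East Borough: $169,230 | North Township: $117,630 | Hillcrest District: $382,690 | Harbor Zone: $235,550

Equal tier: $262,480 ÷ 4 = $65,620 apiece.
Remainder $642,620 by lane-miles (total 310.1): East Borough 103,614.96 → $103,610; North Township 52,014.71 → $52,010; Hillcrest District 317,061.79 → $317,060; Harbor Zone 169,928.54 → $169,930.
Rounding difference +$10 on remainder applied to Hillcrest District.
Totals: East Borough $65,620 + $103,610 = $169,230; North Township $65,620 + $52,010 = $117,630; Hillcrest District $65,620 + $317,070 = $382,690; Harbor Zone $65,620 + $169,930 = $235,550.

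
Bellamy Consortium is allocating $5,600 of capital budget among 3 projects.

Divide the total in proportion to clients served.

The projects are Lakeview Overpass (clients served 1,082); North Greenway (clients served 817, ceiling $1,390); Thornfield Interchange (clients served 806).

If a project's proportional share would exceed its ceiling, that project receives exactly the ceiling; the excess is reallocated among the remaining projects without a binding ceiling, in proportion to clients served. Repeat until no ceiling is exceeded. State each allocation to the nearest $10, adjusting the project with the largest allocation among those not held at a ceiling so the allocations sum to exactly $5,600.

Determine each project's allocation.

Lakeview Overpass: $2,410; North Greenway: $1,390; Thornfield Interchange: $1,800

Combined clients served = 2,705.
Pro-rata shares before constraints: Lakeview Overpass 2,240.00; North Greenway 1,691.39; Thornfield Interchange 1,668.61.
Capped: North Greenway ($1,390); residual $4,210 reallocated over remaining clients served 1,888.
Remaining shares: Lakeview Overpass 2,412.72 → $2,410; Thornfield Interchange 1,797.28 → $1,800.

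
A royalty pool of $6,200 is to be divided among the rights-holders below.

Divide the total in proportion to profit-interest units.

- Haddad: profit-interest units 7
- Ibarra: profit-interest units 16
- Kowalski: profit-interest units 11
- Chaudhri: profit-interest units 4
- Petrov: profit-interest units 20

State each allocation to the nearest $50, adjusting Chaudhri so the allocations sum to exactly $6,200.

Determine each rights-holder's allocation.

Total profit-interest units = 58.
Raw shares: Haddad 7/58 × $6,200 = 748.28; Ibarra 16/58 × $6,200 = 1,710.34; Kowalski 11/58 × $6,200 = 1,175.86; Chaudhri 4/58 × $6,200 = 427.59; Petrov 20/58 × $6,200 = 2,137.93.
After rounding ($50): Haddad $750; Ibarra $1,700; Kowalski $1,200; Chaudhri $450; Petrov $2,150. Sum = $6,250.
Difference $6,200 − $6,250 = −$50 applied to Chaudhri: Chaudhri becomes $400.

Haddad: $750; Ibarra: $1,700; Kowalski: $1,200; Chaudhri: $400; Petrov: $2,150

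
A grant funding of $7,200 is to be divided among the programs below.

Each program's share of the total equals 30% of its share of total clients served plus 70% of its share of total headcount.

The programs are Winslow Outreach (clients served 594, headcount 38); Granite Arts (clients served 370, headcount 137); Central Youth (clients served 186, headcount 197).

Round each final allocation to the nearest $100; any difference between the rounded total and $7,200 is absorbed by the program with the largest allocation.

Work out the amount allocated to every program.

Clients served total 1,150; headcount total 372.
Blended shares (30% clients served + 70% headcount): Winslow Outreach 0.2265; Granite Arts 0.3543; Central Youth 0.4192.
Raw shares: Winslow Outreach 1,630.53; Granite Arts 2,551.09; Central Youth 3,018.39.
After rounding ($100): Winslow Outreach $1,600; Granite Arts $2,600; Central Youth $3,000. Sum = $7,200.
Rounded total matches; no reconciliation needed.

Winslow Outreach: $1,600 · Granite Arts: $2,600 · Central Youth: $3,000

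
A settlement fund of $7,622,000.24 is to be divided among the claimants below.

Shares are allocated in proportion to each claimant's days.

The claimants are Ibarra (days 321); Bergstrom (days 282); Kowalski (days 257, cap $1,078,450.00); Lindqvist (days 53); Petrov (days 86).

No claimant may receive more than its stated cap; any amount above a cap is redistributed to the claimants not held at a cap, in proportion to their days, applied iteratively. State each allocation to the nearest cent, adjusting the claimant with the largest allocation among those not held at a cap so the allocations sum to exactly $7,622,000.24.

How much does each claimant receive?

Ibarra: $2,830,835.08; Bergstrom: $2,486,901.84; Kowalski: $1,078,450.00; Lindqvist: $467,396.45; Petrov: $758,416.87

Combined days = 999.
Proportional shares (ignoring caps): Ibarra 2,449,111.1882; Bergstrom 2,151,555.6233; Kowalski 1,960,814.8766; Lindqvist 404,370.3831; Petrov 656,148.1688.
Capped: Kowalski ($1,078,450.00); remaining pool $6,543,550.24 reallocated over remaining days 742.
Redistributed shares: Ibarra 2,830,835.0769 → $2,830,835.08; Bergstrom 2,486,901.8432 → $2,486,901.84; Lindqvist 467,396.4457 → $467,396.45; Petrov 758,416.8742 → $758,416.87.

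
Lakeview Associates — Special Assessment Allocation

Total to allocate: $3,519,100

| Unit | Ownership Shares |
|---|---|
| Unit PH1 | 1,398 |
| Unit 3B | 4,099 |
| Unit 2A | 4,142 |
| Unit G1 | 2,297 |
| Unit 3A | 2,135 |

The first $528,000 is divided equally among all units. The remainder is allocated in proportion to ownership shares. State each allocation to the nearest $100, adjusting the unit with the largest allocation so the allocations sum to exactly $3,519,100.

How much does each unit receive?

Unit PH1: $402,800; Unit 3B: $976,900; Unit 2A: $986,100; Unit G1: $593,900; Unit 3A: $559,400

Equal tier: $528,000 ÷ 5 = $105,600 apiece.
Remainder $2,991,100 by ownership shares (total 14,071): Unit PH1 297,175.60 → $297,200; Unit 3B 871,332.45 → $871,300; Unit 2A 880,473.04 → $880,500; Unit G1 488,277.78 → $488,300; Unit 3A 453,841.13 → $453,800.
Totals: Unit PH1 $105,600 + $297,200 = $402,800; Unit 3B $105,600 + $871,300 = $976,900; Unit 2A $105,600 + $880,500 = $986,100; Unit G1 $105,600 + $488,300 = $593,900; Unit 3A $105,600 + $453,800 = $559,400.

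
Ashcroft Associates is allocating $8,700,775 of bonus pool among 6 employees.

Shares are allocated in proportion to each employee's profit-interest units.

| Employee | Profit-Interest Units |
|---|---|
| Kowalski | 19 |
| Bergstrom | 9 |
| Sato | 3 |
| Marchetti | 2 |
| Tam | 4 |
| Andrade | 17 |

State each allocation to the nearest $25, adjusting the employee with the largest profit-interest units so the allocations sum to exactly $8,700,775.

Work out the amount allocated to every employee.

Kowalski: $3,061,400 · Bergstrom: $1,450,125 · Sato: $483,375 · Marchetti: $322,250 · Tam: $644,500 · Andrade: $2,739,125

Total profit-interest units = 54.
Unrounded shares: Kowalski 19/54 × $8,700,775 = 3,061,383.80; Bergstrom 9/54 × $8,700,775 = 1,450,129.17; Sato 3/54 × $8,700,775 = 483,376.39; Marchetti 2/54 × $8,700,775 = 322,250.93; Tam 4/54 × $8,700,775 = 644,501.85; Andrade 17/54 × $8,700,775 = 2,739,132.87.
Rounded to nearest $25: Kowalski $3,061,375; Bergstrom $1,450,125; Sato $483,375; Marchetti $322,250; Tam $644,500; Andrade $2,739,125. Sum = $8,700,750.
Difference $8,700,775 − $8,700,750 = +$25 applied to largest profit-interest units (Kowalski): Kowalski becomes $3,061,400.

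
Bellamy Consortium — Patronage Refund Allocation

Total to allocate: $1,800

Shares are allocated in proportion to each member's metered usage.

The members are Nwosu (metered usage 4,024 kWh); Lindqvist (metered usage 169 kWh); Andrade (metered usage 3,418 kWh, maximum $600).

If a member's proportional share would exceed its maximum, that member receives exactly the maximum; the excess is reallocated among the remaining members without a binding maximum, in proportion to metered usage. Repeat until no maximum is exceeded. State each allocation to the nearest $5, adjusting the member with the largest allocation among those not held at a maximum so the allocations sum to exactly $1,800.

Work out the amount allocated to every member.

Nwosu: $1,150 | Lindqvist: $50 | Andrade: $600

Sum of metered usage: 7,611.
Pro-rata shares before constraints: Nwosu 951.68; Lindqvist 39.97; Andrade 808.36.
Capped: Andrade ($600); balance $1,200 reallocated over remaining metered usage 4,193.
Shares after redistribution: Nwosu 1,151.63 → $1,150; Lindqvist 48.37 → $50.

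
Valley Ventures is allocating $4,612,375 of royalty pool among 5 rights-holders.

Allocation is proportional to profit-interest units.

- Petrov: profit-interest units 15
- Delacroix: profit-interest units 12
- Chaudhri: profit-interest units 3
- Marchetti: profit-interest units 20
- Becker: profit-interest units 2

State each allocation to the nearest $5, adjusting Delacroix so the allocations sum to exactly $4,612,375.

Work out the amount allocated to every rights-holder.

Total profit-interest units = 52.
Raw shares: Petrov 15/52 × $4,612,375 = 1,330,492.79; Delacroix 12/52 × $4,612,375 = 1,064,394.23; Chaudhri 3/52 × $4,612,375 = 266,098.56; Marchetti 20/52 × $4,612,375 = 1,773,990.38; Becker 2/52 × $4,612,375 = 177,399.04.
After rounding ($5): Petrov $1,330,495; Delacroix $1,064,395; Chaudhri $266,100; Marchetti $1,773,990; Becker $177,400. Sum = $4,612,380.
Difference $4,612,375 − $4,612,380 = −$5 applied to Delacroix: Delacroix becomes $1,064,390.

Petrov: $1,330,495; Delacroix: $1,064,390; Chaudhri: $266,100; Marchetti: $1,773,990; Becker: $177,400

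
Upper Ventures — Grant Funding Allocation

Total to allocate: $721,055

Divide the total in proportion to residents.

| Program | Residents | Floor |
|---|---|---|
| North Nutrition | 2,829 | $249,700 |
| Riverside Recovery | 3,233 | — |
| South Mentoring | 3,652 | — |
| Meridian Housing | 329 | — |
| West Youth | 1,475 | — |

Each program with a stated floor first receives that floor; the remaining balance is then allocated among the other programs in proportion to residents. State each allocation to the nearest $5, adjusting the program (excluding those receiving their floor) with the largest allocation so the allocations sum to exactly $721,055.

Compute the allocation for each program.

Fund the minimums — North Nutrition $249,700. Remaining pool $471,355.
Remaining pool split over remaining residents 8,689: Riverside Recovery 175,381.60 → $175,380; South Mentoring 198,111.23 → $198,110; Meridian Housing 17,847.37 → $17,845; West Youth 80,014.80 → $80,015.
Rounding difference +$5 applied to South Mentoring → $198,115.

North Nutrition: $249,700 | Riverside Recovery: $175,380 | South Mentoring: $198,115 | Meridian Housing: $17,845 | West Youth: $80,015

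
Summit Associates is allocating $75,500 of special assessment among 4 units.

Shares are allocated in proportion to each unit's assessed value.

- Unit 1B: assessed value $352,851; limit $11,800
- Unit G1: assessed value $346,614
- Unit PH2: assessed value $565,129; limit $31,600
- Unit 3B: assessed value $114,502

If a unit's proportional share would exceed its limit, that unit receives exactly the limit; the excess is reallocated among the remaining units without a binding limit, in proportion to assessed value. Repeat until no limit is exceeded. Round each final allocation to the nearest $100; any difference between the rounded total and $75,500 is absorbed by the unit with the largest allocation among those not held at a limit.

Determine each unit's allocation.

Sum of assessed value: 1,379,096.
Pro-rata shares before constraints: Unit 1B 19,317.18; Unit G1 18,975.73; Unit PH2 30,938.56; Unit 3B 6,268.53.
Held at cap: Unit 1B ($11,800); remaining pool $63,700 reallocated over remaining assessed value 1,026,245.
Held at cap: Unit PH2 ($31,600); remaining pool $32,100 reallocated over remaining assessed value 461,116.
Shares after redistribution: Unit G1 24,129.09 → $24,100; Unit 3B 7,970.91 → $8,000.

Unit 1B: $11,800 | Unit G1: $24,100 | Unit PH2: $31,600 | Unit 3B: $8,000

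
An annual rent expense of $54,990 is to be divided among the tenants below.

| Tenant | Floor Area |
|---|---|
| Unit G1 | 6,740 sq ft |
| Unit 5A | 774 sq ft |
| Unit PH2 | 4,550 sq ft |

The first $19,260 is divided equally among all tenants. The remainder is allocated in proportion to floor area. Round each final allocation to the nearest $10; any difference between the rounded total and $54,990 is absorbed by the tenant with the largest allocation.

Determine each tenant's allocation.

Equal tier: $19,260 ÷ 3 = $6,420 apiece.
Remainder $35,730 by floor area (total 12,064): Unit G1 19,961.89 → $19,960; Unit 5A 2,292.36 → $2,290; Unit PH2 13,475.75 → $13,480.
Totals: Unit G1 $6,420 + $19,960 = $26,380; Unit 5A $6,420 + $2,290 = $8,710; Unit PH2 $6,420 + $13,480 = $19,900.

Unit G1: $26,380 | Unit 5A: $8,710 | Unit PH2: $19,900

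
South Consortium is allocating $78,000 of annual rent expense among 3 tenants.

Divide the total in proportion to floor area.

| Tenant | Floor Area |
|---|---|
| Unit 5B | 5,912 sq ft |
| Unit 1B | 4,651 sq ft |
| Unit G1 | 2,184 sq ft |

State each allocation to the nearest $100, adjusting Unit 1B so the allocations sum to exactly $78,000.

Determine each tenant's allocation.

Sum of floor area: 12,747.
Proportional shares: Unit 5B 5,912/12,747 × $78,000 = 36,176.04; Unit 1B 4,651/12,747 × $78,000 = 28,459.87; Unit G1 2,184/12,747 × $78,000 = 13,364.09.
Rounded to nearest $100: Unit 5B $36,200; Unit 1B $28,500; Unit G1 $13,400. Sum = $78,100.
Difference $78,000 − $78,100 = −$100 applied to Unit 1B: Unit 1B becomes $28,400.

Unit 5B: $36,200 | Unit 1B: $28,400 | Unit G1: $13,400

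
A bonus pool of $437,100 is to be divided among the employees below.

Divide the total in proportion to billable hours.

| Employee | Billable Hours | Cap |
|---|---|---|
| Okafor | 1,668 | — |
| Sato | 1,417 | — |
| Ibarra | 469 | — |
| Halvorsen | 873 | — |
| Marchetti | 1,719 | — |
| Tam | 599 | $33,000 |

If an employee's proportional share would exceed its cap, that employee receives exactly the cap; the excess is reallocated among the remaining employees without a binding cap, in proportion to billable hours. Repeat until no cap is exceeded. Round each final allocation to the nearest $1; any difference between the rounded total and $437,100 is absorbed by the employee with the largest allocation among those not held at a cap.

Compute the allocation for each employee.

Billable hours total: 6,745.
Pro-rata shares before constraints: Okafor 108,092.34; Sato 91,826.64; Ibarra 30,392.87; Halvorsen 56,573.51; Marchetti 111,397.32; Tam 38,817.33.
Capped: Tam ($33,000); residual $404,100 reallocated over remaining billable hours 6,146.
Shares after redistribution: Okafor 109,671.14 → $109,671; Sato 93,167.87 → $93,168; Ibarra 30,836.79 → $30,837; Halvorsen 57,399.82 → $57,400; Marchetti 113,024.39 → $113,024.

Okafor: $109,671 | Sato: $93,168 | Ibarra: $30,837 | Halvorsen: $57,400 | Marchetti: $113,024 | Tam: $33,000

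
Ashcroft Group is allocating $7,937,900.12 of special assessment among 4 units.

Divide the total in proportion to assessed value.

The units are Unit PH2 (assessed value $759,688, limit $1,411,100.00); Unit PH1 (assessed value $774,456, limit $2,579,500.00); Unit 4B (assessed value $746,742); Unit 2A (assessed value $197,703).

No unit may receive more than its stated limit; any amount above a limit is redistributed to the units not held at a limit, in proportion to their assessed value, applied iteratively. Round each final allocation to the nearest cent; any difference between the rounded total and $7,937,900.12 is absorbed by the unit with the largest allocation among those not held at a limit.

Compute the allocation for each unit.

Unit PH2: $1,411,100.00 | Unit PH1: $2,579,500.00 | Unit 4B: $3,121,002.06 | Unit 2A: $826,298.06

Assessed value total: 2,478,589.
Pro-rata shares before constraints: Unit PH2 2,432,967.8968; Unit PH1 2,480,263.7207; Unit 4B 2,391,507.1887; Unit 2A 633,161.3137.
Capped: Unit PH2 ($1,411,100.00); residual $6,526,800.12 reallocated over remaining assessed value 1,718,901.
Capped: Unit PH1 ($2,579,500.00); residual $3,947,300.12 reallocated over remaining assessed value 944,445.
Redistributed shares: Unit 4B 3,121,002.0554 → $3,121,002.06; Unit 2A 826,298.0646 → $826,298.06.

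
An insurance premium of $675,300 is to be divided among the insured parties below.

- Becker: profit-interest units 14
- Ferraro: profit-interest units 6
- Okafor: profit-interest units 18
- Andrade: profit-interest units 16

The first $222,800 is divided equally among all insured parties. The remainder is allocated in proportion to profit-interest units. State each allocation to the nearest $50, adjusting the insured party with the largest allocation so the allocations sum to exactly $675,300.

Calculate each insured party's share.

Becker: $173,000; Ferraro: $106,000; Okafor: $206,550; Andrade: $189,750

$222,800 shared equally gives $55,700 per insured party.
Remainder $452,500 by profit-interest units (total 54): Becker 117,314.81 → $117,300; Ferraro 50,277.78 → $50,300; Okafor 150,833.33 → $150,850; Andrade 134,074.07 → $134,050.
Totals: Becker $55,700 + $117,300 = $173,000; Ferraro $55,700 + $50,300 = $106,000; Okafor $55,700 + $150,850 = $206,550; Andrade $55,700 + $134,050 = $189,750.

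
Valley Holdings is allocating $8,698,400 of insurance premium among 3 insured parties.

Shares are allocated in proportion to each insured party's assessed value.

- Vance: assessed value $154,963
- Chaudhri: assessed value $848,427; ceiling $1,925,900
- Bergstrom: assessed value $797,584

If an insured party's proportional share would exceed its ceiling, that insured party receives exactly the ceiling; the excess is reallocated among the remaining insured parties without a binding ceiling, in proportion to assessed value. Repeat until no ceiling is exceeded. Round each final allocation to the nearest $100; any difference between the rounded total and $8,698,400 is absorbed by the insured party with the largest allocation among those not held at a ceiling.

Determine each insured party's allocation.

Vance: $1,101,800; Chaudhri: $1,925,900; Bergstrom: $5,670,700

Total assessed value = 1,800,974.
Unconstrained shares: Vance 748,445.10; Chaudhri 4,097,759.00; Bergstrom 3,852,195.90.
Held at cap: Chaudhri ($1,925,900); balance $6,772,500 reallocated over remaining assessed value 952,547.
Remaining shares: Vance 1,101,769.17 → $1,101,800; Bergstrom 5,670,730.83 → $5,670,700.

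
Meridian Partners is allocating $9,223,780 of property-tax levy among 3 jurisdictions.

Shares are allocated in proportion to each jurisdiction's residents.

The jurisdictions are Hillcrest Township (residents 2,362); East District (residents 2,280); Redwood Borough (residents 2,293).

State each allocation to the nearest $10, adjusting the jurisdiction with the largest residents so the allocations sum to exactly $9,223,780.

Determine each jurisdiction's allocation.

Residents total: 6,935.
Pro-rata amounts: Hillcrest Township 2,362/6,935 × $9,223,780 = 3,141,538.34; East District 2,280/6,935 × $9,223,780 = 3,032,475.62; Redwood Borough 2,293/6,935 × $9,223,780 = 3,049,766.05.
At nearest $10: Hillcrest Township $3,141,540; East District $3,032,480; Redwood Borough $3,049,770. Sum = $9,223,790.
Difference $9,223,780 − $9,223,790 = −$10 applied to largest residents (Hillcrest Township): Hillcrest Township becomes $3,141,530.

Hillcrest Township: $3,141,530 | East District: $3,032,480 | Redwood Borough: $3,049,770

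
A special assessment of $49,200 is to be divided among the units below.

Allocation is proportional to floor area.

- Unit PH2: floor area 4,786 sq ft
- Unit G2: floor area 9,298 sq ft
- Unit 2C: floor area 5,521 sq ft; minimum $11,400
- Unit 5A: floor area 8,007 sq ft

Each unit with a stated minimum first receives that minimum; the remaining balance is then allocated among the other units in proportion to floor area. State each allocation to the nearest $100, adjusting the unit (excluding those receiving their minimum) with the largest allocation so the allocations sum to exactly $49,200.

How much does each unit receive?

Unit PH2: $8,200 | Unit G2: $15,900 | Unit 2C: $11,400 | Unit 5A: $13,700

Minimums first: Unit 2C $11,400. Remaining pool $37,800.
Remaining pool split over remaining floor area 22,091: Unit PH2 8,189.34 → $8,200; Unit G2 15,909.85 → $15,900; Unit 5A 13,700.81 → $13,700.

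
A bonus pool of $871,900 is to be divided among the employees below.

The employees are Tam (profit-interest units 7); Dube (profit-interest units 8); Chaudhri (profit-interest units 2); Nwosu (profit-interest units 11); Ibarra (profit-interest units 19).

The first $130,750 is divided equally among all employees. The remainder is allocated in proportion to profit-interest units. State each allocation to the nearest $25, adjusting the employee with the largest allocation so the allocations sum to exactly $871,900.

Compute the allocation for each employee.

$130,750 shared equally gives $26,150 per employee.
Remainder $741,150 by profit-interest units (total 47): Tam 110,384.04 → $110,375; Dube 126,153.19 → $126,150; Chaudhri 31,538.30 → $31,550; Nwosu 173,460.64 → $173,450; Ibarra 299,613.83 → $299,625.
Totals: Tam $26,150 + $110,375 = $136,525; Dube $26,150 + $126,150 = $152,300; Chaudhri $26,150 + $31,550 = $57,700; Nwosu $26,150 + $173,450 = $199,600; Ibarra $26,150 + $299,625 = $325,775.

Tam: $136,525 · Dube: $152,300 · Chaudhri: $57,700 · Nwosu: $199,600 · Ibarra: $325,775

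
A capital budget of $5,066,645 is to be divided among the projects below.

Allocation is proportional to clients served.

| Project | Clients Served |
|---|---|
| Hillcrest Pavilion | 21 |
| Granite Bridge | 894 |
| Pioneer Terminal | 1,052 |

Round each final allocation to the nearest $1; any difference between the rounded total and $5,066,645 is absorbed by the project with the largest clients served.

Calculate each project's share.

Sum of clients served: 1,967.
Proportional shares: Hillcrest Pavilion 21/1,967 × $5,066,645 = 54,092.30; Granite Bridge 894/1,967 × $5,066,645 = 2,302,786.29; Pioneer Terminal 1,052/1,967 × $5,066,645 = 2,709,766.42.
At nearest $1: Hillcrest Pavilion $54,092; Granite Bridge $2,302,786; Pioneer Terminal $2,709,766. Sum = $5,066,644.
Difference $5,066,645 − $5,066,644 = +$1 applied to largest clients served (Pioneer Terminal): Pioneer Terminal becomes $2,709,767.

Hillcrest Pavilion: $54,092; Granite Bridge: $2,302,786; Pioneer Terminal: $2,709,767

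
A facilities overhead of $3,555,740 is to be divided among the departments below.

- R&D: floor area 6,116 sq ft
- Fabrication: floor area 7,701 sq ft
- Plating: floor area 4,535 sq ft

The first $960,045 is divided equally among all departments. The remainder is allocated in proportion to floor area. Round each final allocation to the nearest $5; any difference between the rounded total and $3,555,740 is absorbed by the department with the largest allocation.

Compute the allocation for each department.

$960,045 shared equally gives $320,015 per department.
Remainder $2,595,695 by floor area (total 18,352): R&D 865,043.08 → $865,045; Fabrication 1,089,224.45 → $1,089,225; Plating 641,427.46 → $641,425.
Totals: R&D $320,015 + $865,045 = $1,185,060; Fabrication $320,015 + $1,089,225 = $1,409,240; Plating $320,015 + $641,425 = $961,440.

R&D: $1,185,060 | Fabrication: $1,409,240 | Plating: $961,440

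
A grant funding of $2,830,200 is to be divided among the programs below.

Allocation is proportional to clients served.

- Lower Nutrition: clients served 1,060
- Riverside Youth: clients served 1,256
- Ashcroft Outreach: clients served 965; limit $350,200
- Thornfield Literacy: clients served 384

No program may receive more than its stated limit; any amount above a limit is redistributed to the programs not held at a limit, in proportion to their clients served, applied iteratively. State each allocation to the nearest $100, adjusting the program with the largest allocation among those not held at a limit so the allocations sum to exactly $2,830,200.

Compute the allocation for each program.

Clients served total: 3,665.
Pro-rata shares before constraints: Lower Nutrition 818,557.16; Riverside Youth 969,913.02; Ashcroft Outreach 745,195.91; Thornfield Literacy 296,533.92.
Capped: Ashcroft Outreach ($350,200); remaining pool $2,480,000 reallocated over remaining clients served 2,700.
Redistributed shares: Lower Nutrition 973,629.63 → $973,600; Riverside Youth 1,153,659.26 → $1,153,700; Thornfield Literacy 352,711.11 → $352,700.

Lower Nutrition: $973,600 | Riverside Youth: $1,153,700 | Ashcroft Outreach: $350,200 | Thornfield Literacy: $352,700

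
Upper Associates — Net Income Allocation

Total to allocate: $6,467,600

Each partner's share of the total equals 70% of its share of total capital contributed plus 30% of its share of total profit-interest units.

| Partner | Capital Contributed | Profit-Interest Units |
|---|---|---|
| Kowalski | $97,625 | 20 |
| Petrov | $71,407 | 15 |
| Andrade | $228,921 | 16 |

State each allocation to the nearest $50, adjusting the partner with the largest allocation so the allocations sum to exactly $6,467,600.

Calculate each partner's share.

Kowalski: $1,871,550; Petrov: $1,383,050; Andrade: $3,213,000

Capital contributed total 397,953; profit-interest units total 51.
Composite weights (70% capital contributed + 30% profit-interest units): Kowalski 0.2894; Petrov 0.2138; Andrade 0.4968.
Pro-rata amounts: Kowalski 1,871,526.82; Petrov 1,383,033.70; Andrade 3,213,039.48.
Rounded to nearest $50: Kowalski $1,871,550; Petrov $1,383,050; Andrade $3,213,050. Sum = $6,467,650.
Difference $6,467,600 − $6,467,650 = −$50 applied to largest allocation (Andrade): Andrade becomes $3,213,000.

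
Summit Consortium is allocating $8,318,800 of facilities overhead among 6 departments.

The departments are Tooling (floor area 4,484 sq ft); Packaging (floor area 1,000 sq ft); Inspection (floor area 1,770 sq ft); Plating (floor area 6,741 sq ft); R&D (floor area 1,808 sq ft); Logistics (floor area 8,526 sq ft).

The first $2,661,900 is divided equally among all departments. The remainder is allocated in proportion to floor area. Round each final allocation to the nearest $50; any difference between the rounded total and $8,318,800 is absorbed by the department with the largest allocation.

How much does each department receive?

Equal tier: $2,661,900 ÷ 6 = $443,650 apiece.
Remainder $5,656,900 by floor area (total 24,329): Tooling 1,042,605.11 → $1,042,600; Packaging 232,516.75 → $232,500; Inspection 411,554.65 → $411,550; Plating 1,567,395.41 → $1,567,400; R&D 420,390.28 → $420,400; Logistics 1,982,437.81 → $1,982,450.
Totals: Tooling $443,650 + $1,042,600 = $1,486,250; Packaging $443,650 + $232,500 = $676,150; Inspection $443,650 + $411,550 = $855,200; Plating $443,650 + $1,567,400 = $2,011,050; R&D $443,650 + $420,400 = $864,050; Logistics $443,650 + $1,982,450 = $2,426,100.

Tooling: $1,486,250 · Packaging: $676,150 · Inspection: $855,200 · Plating: $2,011,050 · R&D: $864,050 · Logistics: $2,426,100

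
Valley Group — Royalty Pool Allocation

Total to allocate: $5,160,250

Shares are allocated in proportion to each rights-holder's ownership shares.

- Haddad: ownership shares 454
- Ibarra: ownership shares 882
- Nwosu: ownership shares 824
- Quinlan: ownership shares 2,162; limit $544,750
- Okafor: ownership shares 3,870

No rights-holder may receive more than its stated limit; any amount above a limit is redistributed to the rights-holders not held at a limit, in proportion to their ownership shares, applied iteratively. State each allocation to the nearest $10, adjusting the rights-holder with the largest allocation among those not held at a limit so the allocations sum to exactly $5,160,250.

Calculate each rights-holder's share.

Haddad: $347,500 · Ibarra: $675,100 · Nwosu: $630,710 · Quinlan: $544,750 · Okafor: $2,962,190

Ownership shares total: 8,192.
Pro-rata shares before constraints: Haddad 285,980.65; Ibarra 555,583.56; Nwosu 519,048.58; Quinlan 1,361,872.62; Okafor 2,437,764.59.
Held at cap: Quinlan ($544,750); balance $4,615,500 reallocated over remaining ownership shares 6,030.
Remaining shares: Haddad 347,501.99 → $347,500; Ibarra 675,102.99 → $675,100; Nwosu 630,708.46 → $630,710; Okafor 2,962,186.57 → $2,962,190.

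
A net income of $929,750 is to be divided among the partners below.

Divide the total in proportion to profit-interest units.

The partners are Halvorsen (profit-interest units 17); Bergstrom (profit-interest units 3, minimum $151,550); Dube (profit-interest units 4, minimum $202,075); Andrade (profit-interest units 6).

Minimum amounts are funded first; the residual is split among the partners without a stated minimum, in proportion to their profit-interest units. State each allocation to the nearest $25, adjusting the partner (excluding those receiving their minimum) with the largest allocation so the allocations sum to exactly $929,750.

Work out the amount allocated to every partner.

Halvorsen: $425,825 | Bergstrom: $151,550 | Dube: $202,075 | Andrade: $150,300

Fund the minimums — Bergstrom $151,550; Dube $202,075. Residual $576,125.
Residual split over remaining profit-interest units 23: Halvorsen 425,831.52 → $425,825; Andrade 150,293.48 → $150,300.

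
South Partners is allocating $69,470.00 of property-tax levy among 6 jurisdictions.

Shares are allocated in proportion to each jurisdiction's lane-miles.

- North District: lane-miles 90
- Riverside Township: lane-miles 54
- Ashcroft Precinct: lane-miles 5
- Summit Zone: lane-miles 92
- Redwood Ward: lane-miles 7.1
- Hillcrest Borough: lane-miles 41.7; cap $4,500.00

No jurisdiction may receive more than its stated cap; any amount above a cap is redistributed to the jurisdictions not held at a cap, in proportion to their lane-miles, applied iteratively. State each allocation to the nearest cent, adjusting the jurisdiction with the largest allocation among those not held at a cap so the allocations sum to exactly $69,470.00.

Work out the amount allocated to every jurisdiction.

North District: $23,568.32 | Riverside Township: $14,140.99 | Ashcroft Precinct: $1,309.35 | Summit Zone: $24,092.06 | Redwood Ward: $1,859.28 | Hillcrest Borough: $4,500.00

Combined lane-miles = 289.8.
Unconstrained shares: North District 21,574.5342; Riverside Township 12,944.7205; Ashcroft Precinct 1,198.5852; Summit Zone 22,053.9683; Redwood Ward 1,701.9910; Hillcrest Borough 9,996.2008.
Cap binds for Hillcrest Borough ($4,500.00); remaining pool $64,970.00 reallocated over remaining lane-miles 248.1.
Redistributed shares: North District 23,568.3192 → $23,568.32; Riverside Township 14,140.9915 → $14,140.99; Ashcroft Precinct 1,309.3511 → $1,309.35; Summit Zone 24,092.0597 → $24,092.06; Redwood Ward 1,859.2785 → $1,859.28.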